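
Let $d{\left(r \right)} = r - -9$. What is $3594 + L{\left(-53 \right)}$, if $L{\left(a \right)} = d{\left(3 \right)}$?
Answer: $3606$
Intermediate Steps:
$d{\left(r \right)} = 9 + r$ ($d{\left(r \right)} = r + 9 = 9 + r$)
$L{\left(a \right)} = 12$ ($L{\left(a \right)} = 9 + 3 = 12$)
$3594 + L{\left(-53 \right)} = 3594 + 12 = 3606$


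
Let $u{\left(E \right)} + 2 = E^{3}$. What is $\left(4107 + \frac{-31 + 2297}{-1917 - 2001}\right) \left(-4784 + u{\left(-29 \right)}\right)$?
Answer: $- \frac{78232568000}{653} \approx -1.198 \cdot 10^{8}$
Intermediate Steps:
$u{\left(E \right)} = -2 + E^{3}$
$\left(4107 + \frac{-31 + 2297}{-1917 - 2001}\right) \left(-4784 + u{\left(-29 \right)}\right) = \left(4107 + \frac{-31 + 2297}{-1917 - 2001}\right) \left(-4784 + \left(-2 + \left(-29\right)^{3}\right)\right) = \left(4107 + \frac{2266}{-3918}\right) \left(-4784 - 24391\right) = \left(4107 + 2266 \left(- \frac{1}{3918}\right)\right) \left(-4784 - 24391\right) = \left(4107 - \frac{1133}{1959}\right) \left(-29175\right) = \frac{8044480}{1959} \left(-29175\right) = - \frac{78232568000}{653}$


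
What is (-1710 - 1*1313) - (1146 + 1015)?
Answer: -5184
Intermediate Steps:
(-1710 - 1*1313) - (1146 + 1015) = (-1710 - 1313) - 1*2161 = -3023 - 2161 = -5184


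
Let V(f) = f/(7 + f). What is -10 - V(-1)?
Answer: -59/6 ≈ -9.8333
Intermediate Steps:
-10 - V(-1) = -10 - (-1)/(7 - 1) = -10 - (-1)/6 = -10 - 1*(-⅙) = -10 + ⅙ = -59/6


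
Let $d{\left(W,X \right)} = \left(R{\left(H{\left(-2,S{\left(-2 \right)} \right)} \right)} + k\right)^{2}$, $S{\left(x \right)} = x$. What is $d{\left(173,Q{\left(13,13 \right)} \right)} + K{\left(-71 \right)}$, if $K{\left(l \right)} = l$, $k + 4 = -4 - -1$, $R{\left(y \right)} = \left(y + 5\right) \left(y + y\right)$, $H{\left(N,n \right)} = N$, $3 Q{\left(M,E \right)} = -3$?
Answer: $290$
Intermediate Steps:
$Q{\left(M,E \right)} = -1$ ($Q{\left(M,E \right)} = \frac{1}{3} \left(-3\right) = -1$)
$R{\left(y \right)} = 2 y \left(5 + y\right)$ ($R{\left(y \right)} = \left(5 + y\right) 2 y = 2 y \left(5 + y\right)$)
$k = -7$ ($k = -4 - 3 = -7$)
$d{\left(W,X \right)} = 361$ ($d{\left(W,X \right)} = \left(2 \left(-2\right) \left(5 - 2\right) - 7\right)^{2} = \left(2 \left(-2\right) 3 - 7\right)^{2} = \left(-12 - 7\right)^{2} = \left(-19\right)^{2} = 361$)
$d{\left(173,Q{\left(13,13 \right)} \right)} + K{\left(-71 \right)} = 361 - 71 = 290$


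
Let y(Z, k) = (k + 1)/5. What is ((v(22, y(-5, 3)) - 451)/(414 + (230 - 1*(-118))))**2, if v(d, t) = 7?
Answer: 5476/16129 ≈ 0.33951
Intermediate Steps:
y(Z, k) = 1/5 + k/5 (y(Z, k) = (1 + k)*(1/5) = 1/5 + k/5)
((v(22, y(-5, 3)) - 451)/(414 + (230 - 1*(-118))))**2 = ((7 - 451)/(414 + (230 - 1*(-118))))**2 = (-444/(414 + (230 + 118)))**2 = (-444/(414 + 348))**2 = (-444/762)**2 = (-444*1/762)**2 = (-74/127)**2 = 5476/16129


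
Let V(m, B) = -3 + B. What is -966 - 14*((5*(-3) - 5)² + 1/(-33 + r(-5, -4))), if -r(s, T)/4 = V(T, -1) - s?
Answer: -242928/37 ≈ -6565.6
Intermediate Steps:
r(s, T) = 16 + 4*s (r(s, T) = -4*((-3 - 1) - s) = -4*(-4 - s) = 16 + 4*s)
-966 - 14*((5*(-3) - 5)² + 1/(-33 + r(-5, -4))) = -966 - 14*((5*(-3) - 5)² + 1/(-33 + (16 + 4*(-5)))) = -966 - 14*((-15 - 5)² + 1/(-33 + (16 - 20))) = -966 - 14*((-20)² + 1/(-33 - 4)) = -966 - 14*(400 + 1/(-37)) = -966 - 14*(400 - 1/37) = -966 - 14*14799/37 = -966 - 1*207186/37 = -966 - 207186/37 = -242928/37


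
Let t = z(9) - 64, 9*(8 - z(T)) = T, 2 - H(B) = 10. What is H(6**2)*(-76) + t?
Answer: 551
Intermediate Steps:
H(B) = -8 (H(B) = 2 - 1*10 = 2 - 10 = -8)
z(T) = 8 - T/9
t = -57 (t = (8 - 1/9*9) - 64 = (8 - 1) - 64 = 7 - 64 = -57)
H(6**2)*(-76) + t = -8*(-76) - 57 = 608 - 57 = 551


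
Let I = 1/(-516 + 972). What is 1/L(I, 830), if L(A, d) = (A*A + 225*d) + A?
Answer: 207936/38832048457 ≈ 5.3548e-6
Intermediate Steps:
I = 1/456 ≈ 0.0021930
L(A, d) = A + A² + 225*d (L(A, d) = (A² + 225*d) + A = A + A² + 225*d)
1/L(I, 830) = 1/(1/456 + (1/456)² + 225*830) = 1/(1/456 + 1/207936 + 186750) = 1/(38832048457/207936) = 207936/38832048457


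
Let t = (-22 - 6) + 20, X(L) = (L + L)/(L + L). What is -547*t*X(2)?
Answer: 4376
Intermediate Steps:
X(L) = 1 (X(L) = (2*L)/((2*L)) = (2*L)*(1/(2*L)) = 1)
t = -8 (t = -28 + 20 = -8)
-547*t*X(2) = -(-4376) = -547*(-8) = 4376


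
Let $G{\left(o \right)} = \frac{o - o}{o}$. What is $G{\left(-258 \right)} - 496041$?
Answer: $-496041$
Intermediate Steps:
$G{\left(o \right)} = 0$ ($G{\left(o \right)} = \frac{0}{o} = 0$)
$G{\left(-258 \right)} - 496041 = 0 - 496041 = -496041$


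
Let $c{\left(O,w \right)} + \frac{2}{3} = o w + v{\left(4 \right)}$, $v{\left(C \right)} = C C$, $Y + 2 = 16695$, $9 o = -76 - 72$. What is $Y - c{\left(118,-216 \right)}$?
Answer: $\frac{39377}{3} \approx 13126.0$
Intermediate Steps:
$o = - \frac{148}{9}$ ($o = \frac{-76 - 72}{9} = \frac{1}{9} \left(-148\right) = - \frac{148}{9} \approx -16.444$)
$Y = 16693$ ($Y = -2 + 16695 = 16693$)
$v{\left(C \right)} = C^{2}$
$c{\left(O,w \right)} = \frac{46}{3} - \frac{148 w}{9}$ ($c{\left(O,w \right)} = - \frac{2}{3} - \left(-16 + \frac{148 w}{9}\right) = \frac{46}{3} - \frac{148 w}{9}$)
$Y - c{\left(118,-216 \right)} = 16693 - \left(\frac{46}{3} - -3552\right) = 16693 - \left(\frac{46}{3} + 3552\right) = 16693 - \frac{10702}{3} = \frac{39377}{3}$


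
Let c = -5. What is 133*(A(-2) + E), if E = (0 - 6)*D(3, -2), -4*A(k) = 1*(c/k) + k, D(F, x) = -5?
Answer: 31787/8 ≈ 3973.4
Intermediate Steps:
A(k) = -k/4 + 5/(4*k) (A(k) = -(1*(-5/k) + k)/4 = -(-5/k + k)/4 = -(k - 5/k)/4 = -k/4 + 5/(4*k))
E = 30 (E = (0 - 6)*(-5) = -6*(-5) = 30)
133*(A(-2) + E) = 133*((¼)*(5 - 1*(-2)²)/(-2) + 30) = 133*((¼)*(-½)*(5 - 1*4) + 30) = 133*((¼)*(-½)*(5 - 4) + 30) = 133*((¼)*(-½)*1 + 30) = 133*(-⅛ + 30) = 133*(239/8) = 31787/8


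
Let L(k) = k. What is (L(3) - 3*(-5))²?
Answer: 324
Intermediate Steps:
(L(3) - 3*(-5))² = (3 - 3*(-5))² = (3 + 15)² = 18² = 324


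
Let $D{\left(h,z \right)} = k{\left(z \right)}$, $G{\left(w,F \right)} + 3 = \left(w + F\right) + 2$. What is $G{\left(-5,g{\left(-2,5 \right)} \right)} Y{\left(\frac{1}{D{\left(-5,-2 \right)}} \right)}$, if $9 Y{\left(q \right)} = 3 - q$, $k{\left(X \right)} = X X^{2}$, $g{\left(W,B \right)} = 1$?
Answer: $- \frac{125}{72} \approx -1.7361$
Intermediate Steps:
$k{\left(X \right)} = X^{3}$
$G{\left(w,F \right)} = -1 + F + w$ ($G{\left(w,F \right)} = -3 + \left(\left(w + F\right) + 2\right) = -3 + \left(\left(F + w\right) + 2\right) = -3 + \left(2 + F + w\right) = -1 + F + w$)
$D{\left(h,z \right)} = z^{3}$
$Y{\left(q \right)} = \frac{1}{3} - \frac{q}{9}$ ($Y{\left(q \right)} = \frac{3 - q}{9} = \frac{1}{3} - \frac{q}{9}$)
$G{\left(-5,g{\left(-2,5 \right)} \right)} Y{\left(\frac{1}{D{\left(-5,-2 \right)}} \right)} = \left(-1 + 1 - 5\right) \left(\frac{1}{3} - \frac{1}{9 \left(-2\right)^{3}}\right) = - 5 \left(\frac{1}{3} - \frac{1}{9 \left(-8\right)}\right) = - 5 \left(\frac{1}{3} - - \frac{1}{72}\right) = - 5 \left(\frac{1}{3} + \frac{1}{72}\right) = \left(-5\right) \frac{25}{72} = - \frac{125}{72}$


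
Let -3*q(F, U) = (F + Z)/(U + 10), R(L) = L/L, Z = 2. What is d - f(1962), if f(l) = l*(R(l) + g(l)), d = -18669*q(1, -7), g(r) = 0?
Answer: 4261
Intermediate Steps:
R(L) = 1
q(F, U) = -(2 + F)/(3*(10 + U)) (q(F, U) = -(F + 2)/(3*(U + 10)) = -(2 + F)/(3*(10 + U)))
d = 6223 (d = -6223*(-2 - 1*1)/(10 - 7) = -6223*(-2 - 1)/3 = -6223*(-3)/3 = -18669*(-1/3) = 6223)
f(l) = l (f(l) = l*(1 + 0) = l*1 = l)
d - f(1962) = 6223 - 1*1962 = 6223 - 1962 = 4261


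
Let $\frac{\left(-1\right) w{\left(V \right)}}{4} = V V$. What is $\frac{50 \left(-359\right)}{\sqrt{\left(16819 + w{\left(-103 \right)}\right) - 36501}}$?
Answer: $\frac{8975 i \sqrt{6902}}{10353} \approx 72.02 i$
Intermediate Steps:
$w{\left(V \right)} = - 4 V^{2}$ ($w{\left(V \right)} = - 4 V V = - 4 V^{2}$)
$\frac{50 \left(-359\right)}{\sqrt{\left(16819 + w{\left(-103 \right)}\right) - 36501}} = \frac{50 \left(-359\right)}{\sqrt{\left(16819 - 4 \left(-103\right)^{2}\right) - 36501}} = - \frac{17950}{\sqrt{\left(16819 - 42436\right) - 36501}} = - \frac{17950}{\sqrt{-25617 - 36501}} = - \frac{17950}{\sqrt{-62118}} = - \frac{17950}{3 i \sqrt{6902}} = - 17950 \left(- \frac{i \sqrt{6902}}{20706}\right) = \frac{8975 i \sqrt{6902}}{10353}$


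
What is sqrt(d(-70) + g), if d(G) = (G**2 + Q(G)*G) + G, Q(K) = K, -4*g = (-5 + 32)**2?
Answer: sqrt(38191)/2 ≈ 97.713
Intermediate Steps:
g = -729/4 (g = -(-5 + 32)**2/4 = -1/4*27**2 = -1/4*729 = -729/4 ≈ -182.25)
d(G) = G + 2*G**2 (d(G) = (G**2 + G*G) + G = (G**2 + G**2) + G = 2*G**2 + G = G + 2*G**2)
sqrt(d(-70) + g) = sqrt(-70*(1 + 2*(-70)) - 729/4) = sqrt(-70*(1 - 140) - 729/4) = sqrt(-70*(-139) - 729/4) = sqrt(9730 - 729/4) = sqrt(38191/4) = sqrt(38191)/2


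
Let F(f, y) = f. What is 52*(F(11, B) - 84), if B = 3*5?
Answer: -3796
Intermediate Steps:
B = 15
52*(F(11, B) - 84) = 52*(11 - 84) = 52*(-73) = -3796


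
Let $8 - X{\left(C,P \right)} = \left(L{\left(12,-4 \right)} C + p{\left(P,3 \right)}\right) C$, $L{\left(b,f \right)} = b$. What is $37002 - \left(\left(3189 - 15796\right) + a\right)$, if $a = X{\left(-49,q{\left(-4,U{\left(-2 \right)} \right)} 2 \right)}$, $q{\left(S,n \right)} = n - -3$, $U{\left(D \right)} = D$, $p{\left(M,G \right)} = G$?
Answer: $78266$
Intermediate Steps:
$q{\left(S,n \right)} = 3 + n$ ($q{\left(S,n \right)} = n + 3 = 3 + n$)
$X{\left(C,P \right)} = 8 - C \left(3 + 12 C\right)$ ($X{\left(C,P \right)} = 8 - \left(12 C + 3\right) C = 8 - \left(3 + 12 C\right) C = 8 - C \left(3 + 12 C\right)$)
$a = -28657$ ($a = 8 - 12 \left(-49\right)^{2} - -147 = 8 - 28812 + 147 = -28657$)
$37002 - \left(\left(3189 - 15796\right) + a\right) = 37002 - \left(\left(3189 - 15796\right) - 28657\right) = 37002 - \left(-12607 - 28657\right) = 37002 - -41264 = 37002 + 41264 = 78266$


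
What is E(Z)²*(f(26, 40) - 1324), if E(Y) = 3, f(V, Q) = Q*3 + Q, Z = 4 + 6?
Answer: -10476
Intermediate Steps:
Z = 10
f(V, Q) = 4*Q (f(V, Q) = 3*Q + Q = 4*Q)
E(Z)²*(f(26, 40) - 1324) = 3²*(4*40 - 1324) = 9*(160 - 1324) = 9*(-1164) = -10476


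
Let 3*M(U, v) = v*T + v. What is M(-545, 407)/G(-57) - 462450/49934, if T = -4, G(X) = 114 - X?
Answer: -49701044/4269357 ≈ -11.641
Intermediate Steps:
M(U, v) = -v (M(U, v) = (v*(-4) + v)/3 = (-4*v + v)/3 = (-3*v)/3 = -v)
M(-545, 407)/G(-57) - 462450/49934 = (-1*407)/(114 - 1*(-57)) - 462450/49934 = -407/(114 + 57) - 462450*1/49934 = -407/171 - 231225/24967 = -49701044/4269357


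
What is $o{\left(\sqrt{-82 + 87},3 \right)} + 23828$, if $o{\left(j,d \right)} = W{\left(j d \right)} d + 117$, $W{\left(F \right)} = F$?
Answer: $23945 + 9 \sqrt{5} \approx 23965.0$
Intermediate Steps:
$o{\left(j,d \right)} = 117 + j d^{2}$ ($o{\left(j,d \right)} = j d d + 117 = d j d + 117 = j d^{2} + 117 = 117 + j d^{2}$)
$o{\left(\sqrt{-82 + 87},3 \right)} + 23828 = \left(117 + \sqrt{-82 + 87} \cdot 3^{2}\right) + 23828 = \left(117 + \sqrt{5} \cdot 9\right) + 23828 = \left(117 + 9 \sqrt{5}\right) + 23828 = 23945 + 9 \sqrt{5}$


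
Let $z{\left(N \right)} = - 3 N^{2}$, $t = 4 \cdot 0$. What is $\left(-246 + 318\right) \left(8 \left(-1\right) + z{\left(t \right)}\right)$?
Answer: $-576$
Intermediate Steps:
$t = 0$
$\left(-246 + 318\right) \left(8 \left(-1\right) + z{\left(t \right)}\right) = \left(-246 + 318\right) \left(8 \left(-1\right) - 3 \cdot 0^{2}\right) = 72 \left(-8 - 0\right) = 72 \left(-8 + 0\right) = 72 \left(-8\right) = -576$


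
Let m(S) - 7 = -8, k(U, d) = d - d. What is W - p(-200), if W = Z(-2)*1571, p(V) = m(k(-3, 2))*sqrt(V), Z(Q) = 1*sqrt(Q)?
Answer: 1581*I*sqrt(2) ≈ 2235.9*I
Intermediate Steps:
Z(Q) = sqrt(Q)
k(U, d) = 0
m(S) = -1 (m(S) = 7 - 8 = -1)
p(V) = -sqrt(V)
W = 1571*I*sqrt(2) (W = sqrt(-2)*1571 = (I*sqrt(2))*1571 = 1571*I*sqrt(2) ≈ 2221.7*I)
W - p(-200) = 1571*I*sqrt(2) - (-1)*sqrt(-200) = 1571*I*sqrt(2) - (-1)*10*I*sqrt(2) = 1571*I*sqrt(2) - (-10)*I*sqrt(2) = 1571*I*sqrt(2) + 10*I*sqrt(2) = 1581*I*sqrt(2)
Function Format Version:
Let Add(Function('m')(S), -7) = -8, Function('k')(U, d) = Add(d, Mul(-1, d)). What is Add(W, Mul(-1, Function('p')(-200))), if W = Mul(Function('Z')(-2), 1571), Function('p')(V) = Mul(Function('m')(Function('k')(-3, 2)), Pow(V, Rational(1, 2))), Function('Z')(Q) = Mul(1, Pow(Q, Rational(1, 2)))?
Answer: Mul(1581, I, Pow(2, Rational(1, 2))) ≈ Mul(2235.9, I)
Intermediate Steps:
Function('Z')(Q) = Pow(Q, Rational(1, 2))
Function('k')(U, d) = 0
Function('m')(S) = -1 (Function('m')(S) = Add(7, -8) = -1)
Function('p')(V) = Mul(-1, Pow(V, Rational(1, 2)))
W = Mul(1571, I, Pow(2, Rational(1, 2))) (W = Mul(Pow(-2, Rational(1, 2)), 1571) = Mul(Mul(I, Pow(2, Rational(1, 2))), 1571) = Mul(1571, I, Pow(2, Rational(1, 2))) ≈ Mul(2221.7, I))
Add(W, Mul(-1, Function('p')(-200))) = Add(Mul(1571, I, Pow(2, Rational(1, 2))), Mul(-1, Mul(-1, Pow(-200, Rational(1, 2))))) = Add(Mul(1571, I, Pow(2, Rational(1, 2))), Mul(-1, Mul(-1, Mul(10, I, Pow(2, Rational(1, 2)))))) = Add(Mul(1571, I, Pow(2, Rational(1, 2))), Mul(-1, Mul(-10, I, Pow(2, Rational(1, 2))))) = Add(Mul(1571, I, Pow(2, Rational(1, 2))), Mul(10, I, Pow(2, Rational(1, 2)))) = Mul(1581, I, Pow(2, Rational(1, 2)))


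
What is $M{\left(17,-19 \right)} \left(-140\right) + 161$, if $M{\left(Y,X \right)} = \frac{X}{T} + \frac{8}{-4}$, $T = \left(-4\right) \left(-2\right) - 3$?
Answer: $973$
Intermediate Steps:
$T = 5$ ($T = 8 - 3 = 5$)
$M{\left(Y,X \right)} = -2 + \frac{X}{5}$ ($M{\left(Y,X \right)} = \frac{X}{5} + \frac{8}{-4} = X \frac{1}{5} + 8 \left(- \frac{1}{4}\right) = \frac{X}{5} - 2 = -2 + \frac{X}{5}$)
$M{\left(17,-19 \right)} \left(-140\right) + 161 = \left(-2 + \frac{1}{5} \left(-19\right)\right) \left(-140\right) + 161 = \left(-2 - \frac{19}{5}\right) \left(-140\right) + 161 = \left(- \frac{29}{5}\right) \left(-140\right) + 161 = 812 + 161 = 973$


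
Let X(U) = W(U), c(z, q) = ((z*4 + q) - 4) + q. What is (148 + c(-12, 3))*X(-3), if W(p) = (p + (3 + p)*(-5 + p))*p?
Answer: 918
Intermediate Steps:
c(z, q) = -4 + 2*q + 4*z (c(z, q) = ((4*z + q) - 4) + q = ((q + 4*z) - 4) + q = (-4 + q + 4*z) + q = -4 + 2*q + 4*z)
W(p) = p*(p + (-5 + p)*(3 + p)) (W(p) = (p + (-5 + p)*(3 + p))*p = p*(p + (-5 + p)*(3 + p)))
X(U) = U*(-15 + U² - U)
(148 + c(-12, 3))*X(-3) = (148 + (-4 + 2*3 + 4*(-12)))*(-3*(-15 + (-3)² - 1*(-3))) = (148 + (-4 + 6 - 48))*(-3*(-15 + 9 + 3)) = (148 - 46)*(-3*(-3)) = 102*9 = 918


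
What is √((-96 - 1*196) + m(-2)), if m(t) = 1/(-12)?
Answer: I*√10515/6 ≈ 17.09*I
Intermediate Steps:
m(t) = -1/12
√((-96 - 1*196) + m(-2)) = √((-96 - 1*196) - 1/12) = √((-96 - 196) - 1/12) = √(-292 - 1/12) = √(-3505/12) = I*√10515/6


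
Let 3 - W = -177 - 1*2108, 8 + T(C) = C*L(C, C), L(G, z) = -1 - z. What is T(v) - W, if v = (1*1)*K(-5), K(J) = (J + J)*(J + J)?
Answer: -12396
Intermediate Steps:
K(J) = 4*J**2 (K(J) = (2*J)*(2*J) = 4*J**2)
v = 100 (v = (1*1)*(4*(-5)**2) = 1*(4*25) = 1*100 = 100)
T(C) = -8 + C*(-1 - C)
W = 2288 (W = 3 - (-177 - 1*2108) = 3 - (-177 - 2108) = 3 - 1*(-2285) = 3 + 2285 = 2288)
T(v) - W = (-8 - 1*100*(1 + 100)) - 1*2288 = (-8 - 1*100*101) - 2288 = (-8 - 10100) - 2288 = -10108 - 2288 = -12396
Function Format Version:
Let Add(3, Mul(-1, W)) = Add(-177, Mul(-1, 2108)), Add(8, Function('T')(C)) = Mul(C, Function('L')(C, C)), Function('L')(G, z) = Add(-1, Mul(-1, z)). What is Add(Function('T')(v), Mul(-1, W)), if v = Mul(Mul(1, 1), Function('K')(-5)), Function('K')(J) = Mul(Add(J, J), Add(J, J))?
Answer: -12396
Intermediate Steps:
Function('K')(J) = Mul(4, Pow(J, 2)) (Function('K')(J) = Mul(Mul(2, J), Mul(2, J)) = Mul(4, Pow(J, 2)))
v = 100 (v = Mul(Mul(1, 1), Mul(4, Pow(-5, 2))) = Mul(1, Mul(4, 25)) = Mul(1, 100) = 100)
Function('T')(C) = Add(-8, Mul(C, Add(-1, Mul(-1, C))))
W = 2288 (W = Add(3, Mul(-1, Add(-177, Mul(-1, 2108)))) = Add(3, Mul(-1, Add(-177, -2108))) = Add(3, Mul(-1, -2285)) = Add(3, 2285) = 2288)
Add(Function('T')(v), Mul(-1, W)) = Add(Add(-8, Mul(-1, 100, Add(1, 100))), Mul(-1, 2288)) = Add(Add(-8, Mul(-1, 100, 101)), -2288) = Add(Add(-8, -10100), -2288) = Add(-10108, -2288) = -12396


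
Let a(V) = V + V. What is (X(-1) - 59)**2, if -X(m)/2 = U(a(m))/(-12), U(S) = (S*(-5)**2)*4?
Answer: 76729/9 ≈ 8525.4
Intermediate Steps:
a(V) = 2*V
U(S) = 100*S (U(S) = (S*25)*4 = (25*S)*4 = 100*S)
X(m) = 100*m/3 (X(m) = -2*100*(2*m)/(-12) = -2*200*m*(-1)/12 = -(-100)*m/3 = 100*m/3)
(X(-1) - 59)**2 = ((100/3)*(-1) - 59)**2 = (-100/3 - 59)**2 = (-277/3)**2 = 76729/9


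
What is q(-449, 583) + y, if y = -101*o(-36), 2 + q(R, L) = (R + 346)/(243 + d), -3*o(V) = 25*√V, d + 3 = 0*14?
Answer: -583/240 + 5050*I ≈ -2.4292 + 5050.0*I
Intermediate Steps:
d = -3 (d = -3 + 0*14 = -3 + 0 = -3)
o(V) = -25*√V/3
q(R, L) = -67/120 + R/240 (q(R, L) = -2 + (R + 346)/(243 - 3) = -2 + (346 + R)/240 = -2 + (346 + R)*(1/240) = -2 + (173/120 + R/240) = -67/120 + R/240)
y = 5050*I (y = -(-2525)*√(-36)/3 = -(-2525)*6*I/3 = -(-5050)*I = 5050*I ≈ 5050.0*I)
q(-449, 583) + y = (-67/120 + (1/240)*(-449)) + 5050*I = (-67/120 - 449/240) + 5050*I = -583/240 + 5050*I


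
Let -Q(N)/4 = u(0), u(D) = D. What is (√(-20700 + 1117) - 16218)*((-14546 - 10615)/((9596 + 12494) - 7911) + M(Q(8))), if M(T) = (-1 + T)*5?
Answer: 1557836208/14179 - 96056*I*√19583/14179 ≈ 1.0987e+5 - 948.02*I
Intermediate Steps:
Q(N) = 0 (Q(N) = -4*0 = 0)
M(T) = -5 + 5*T
(√(-20700 + 1117) - 16218)*((-14546 - 10615)/((9596 + 12494) - 7911) + M(Q(8))) = (√(-20700 + 1117) - 16218)*((-14546 - 10615)/((9596 + 12494) - 7911) + (-5 + 5*0)) = (√(-19583) - 16218)*(-25161/(22090 - 7911) + (-5 + 0)) = (I*√19583 - 16218)*(-25161/14179 - 5) = (-16218 + I*√19583)*(-25161*1/14179 - 5) = (-16218 + I*√19583)*(-25161/14179 - 5) = (-16218 + I*√19583)*(-96056/14179) = 1557836208/14179 - 96056*I*√19583/14179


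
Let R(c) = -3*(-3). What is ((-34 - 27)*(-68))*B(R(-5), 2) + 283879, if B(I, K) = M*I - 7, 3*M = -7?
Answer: 167735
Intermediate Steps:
R(c) = 9
M = -7/3 (M = (1/3)*(-7) = -7/3 ≈ -2.3333)
B(I, K) = -7 - 7*I/3 (B(I, K) = -7*I/3 - 7 = -7 - 7*I/3)
((-34 - 27)*(-68))*B(R(-5), 2) + 283879 = ((-34 - 27)*(-68))*(-7 - 7/3*9) + 283879 = (-61*(-68))*(-7 - 21) + 283879 = 4148*(-28) + 283879 = -116144 + 283879 = 167735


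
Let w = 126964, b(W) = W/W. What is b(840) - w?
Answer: -126963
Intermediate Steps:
b(W) = 1
b(840) - w = 1 - 1*126964 = 1 - 126964 = -126963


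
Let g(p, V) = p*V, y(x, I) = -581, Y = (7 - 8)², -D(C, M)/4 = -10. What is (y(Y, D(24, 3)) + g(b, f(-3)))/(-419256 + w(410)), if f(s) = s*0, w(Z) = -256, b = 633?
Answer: 581/419512 ≈ 0.0013849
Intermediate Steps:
D(C, M) = 40 (D(C, M) = -4*(-10) = 40)
Y = 1 (Y = (-1)² = 1)
f(s) = 0
g(p, V) = V*p
(y(Y, D(24, 3)) + g(b, f(-3)))/(-419256 + w(410)) = (-581 + 0*633)/(-419256 - 256) = (-581 + 0)/(-419512) = -581*(-1/419512) = 581/419512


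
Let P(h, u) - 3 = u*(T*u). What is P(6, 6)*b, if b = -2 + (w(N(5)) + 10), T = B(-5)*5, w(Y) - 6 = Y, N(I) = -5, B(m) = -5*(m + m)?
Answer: 81027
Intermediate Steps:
B(m) = -10*m
w(Y) = 6 + Y
T = 250 (T = -10*(-5)*5 = 50*5 = 250)
P(h, u) = 3 + 250*u² (P(h, u) = 3 + u*(250*u) = 3 + 250*u²)
b = 9 (b = -2 + ((6 - 5) + 10) = -2 + (1 + 10) = -2 + 11 = 9)
P(6, 6)*b = (3 + 250*6²)*9 = (3 + 250*36)*9 = (3 + 9000)*9 = 9003*9 = 81027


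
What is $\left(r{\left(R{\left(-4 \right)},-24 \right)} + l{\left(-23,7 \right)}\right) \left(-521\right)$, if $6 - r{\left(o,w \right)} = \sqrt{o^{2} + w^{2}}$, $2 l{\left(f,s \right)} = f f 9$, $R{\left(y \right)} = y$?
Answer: $- \frac{2486733}{2} + 2084 \sqrt{37} \approx -1.2307 \cdot 10^{6}$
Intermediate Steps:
$l{\left(f,s \right)} = \frac{9 f^{2}}{2}$ ($l{\left(f,s \right)} = \frac{f f 9}{2} = \frac{f^{2} \cdot 9}{2} = \frac{9 f^{2}}{2}$)
$r{\left(o,w \right)} = 6 - \sqrt{o^{2} + w^{2}}$
$\left(r{\left(R{\left(-4 \right)},-24 \right)} + l{\left(-23,7 \right)}\right) \left(-521\right) = \left(\left(6 - \sqrt{\left(-4\right)^{2} + \left(-24\right)^{2}}\right) + \frac{9 \left(-23\right)^{2}}{2}\right) \left(-521\right) = \left(\left(6 - \sqrt{16 + 576}\right) + \frac{9}{2} \cdot 529\right) \left(-521\right) = \left(\left(6 - \sqrt{592}\right) + \frac{4761}{2}\right) \left(-521\right) = \left(\left(6 - 4 \sqrt{37}\right) + \frac{4761}{2}\right) \left(-521\right) = \left(\frac{4773}{2} - 4 \sqrt{37}\right) \left(-521\right) = - \frac{2486733}{2} + 2084 \sqrt{37}$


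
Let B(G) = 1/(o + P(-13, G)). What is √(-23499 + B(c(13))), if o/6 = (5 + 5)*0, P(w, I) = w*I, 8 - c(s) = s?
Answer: I*√99283210/65 ≈ 153.29*I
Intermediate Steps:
c(s) = 8 - s
P(w, I) = I*w
o = 0 (o = 6*((5 + 5)*0) = 6*(10*0) = 6*0 = 0)
B(G) = -1/(13*G) (B(G) = 1/(0 + G*(-13)) = 1/(0 - 13*G) = 1/(-13*G) = -1/(13*G))
√(-23499 + B(c(13))) = √(-23499 - 1/(13*(8 - 1*13))) = √(-23499 - 1/(13*(8 - 13))) = √(-23499 - 1/13/(-5)) = √(-23499 - 1/13*(-⅕)) = √(-23499 + 1/65) = √(-1527434/65) = I*√99283210/65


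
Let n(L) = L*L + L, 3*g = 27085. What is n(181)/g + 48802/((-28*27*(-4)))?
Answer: 810325997/40952520 ≈ 19.787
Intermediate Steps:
g = 27085/3 (g = (1/3)*27085 = 27085/3 ≈ 9028.3)
n(L) = L + L**2 (n(L) = L**2 + L = L + L**2)
n(181)/g + 48802/((-28*27*(-4))) = (181*(1 + 181))/(27085/3) + 48802/((-28*27*(-4))) = (181*182)*(3/27085) + 48802/((-756*(-4))) = 32942*(3/27085) + 48802/3024 = 98826/27085 + 48802*(1/3024) = 98826/27085 + 24401/1512 = 810325997/40952520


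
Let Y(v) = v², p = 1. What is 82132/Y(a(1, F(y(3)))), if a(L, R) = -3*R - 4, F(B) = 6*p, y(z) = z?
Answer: 20533/121 ≈ 169.69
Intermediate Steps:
F(B) = 6 (F(B) = 6*1 = 6)
a(L, R) = -4 - 3*R
82132/Y(a(1, F(y(3)))) = 82132/((-4 - 3*6)²) = 82132/((-4 - 18)²) = 82132/((-22)²) = 82132/484 = 82132*(1/484) = 20533/121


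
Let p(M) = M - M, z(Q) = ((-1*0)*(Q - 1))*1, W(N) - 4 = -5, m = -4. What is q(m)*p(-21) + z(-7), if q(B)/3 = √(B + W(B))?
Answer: 0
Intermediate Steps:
W(N) = -1 (W(N) = 4 - 5 = -1)
z(Q) = 0 (z(Q) = (0*(-1 + Q))*1 = 0*1 = 0)
p(M) = 0
q(B) = 3*√(-1 + B) (q(B) = 3*√(B - 1) = 3*√(-1 + B))
q(m)*p(-21) + z(-7) = (3*√(-1 - 4))*0 + 0 = (3*√(-5))*0 + 0 = (3*(I*√5))*0 + 0 = (3*I*√5)*0 + 0 = 0 + 0 = 0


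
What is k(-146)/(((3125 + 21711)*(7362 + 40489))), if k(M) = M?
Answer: -73/594213718 ≈ -1.2285e-7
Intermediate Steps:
k(-146)/(((3125 + 21711)*(7362 + 40489))) = -146*1/((3125 + 21711)*(7362 + 40489)) = -146/(24836*47851) = -146/1188427436 = -146*1/1188427436 = -73/594213718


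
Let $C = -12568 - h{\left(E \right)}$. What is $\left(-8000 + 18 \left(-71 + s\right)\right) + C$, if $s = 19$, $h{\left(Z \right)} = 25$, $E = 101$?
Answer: $-21529$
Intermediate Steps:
$C = -12593$ ($C = -12568 - 25 = -12593$)
$\left(-8000 + 18 \left(-71 + s\right)\right) + C = \left(-8000 + 18 \left(-71 + 19\right)\right) - 12593 = \left(-8000 + 18 \left(-52\right)\right) - 12593 = \left(-8000 - 936\right) - 12593 = -8936 - 12593 = -21529$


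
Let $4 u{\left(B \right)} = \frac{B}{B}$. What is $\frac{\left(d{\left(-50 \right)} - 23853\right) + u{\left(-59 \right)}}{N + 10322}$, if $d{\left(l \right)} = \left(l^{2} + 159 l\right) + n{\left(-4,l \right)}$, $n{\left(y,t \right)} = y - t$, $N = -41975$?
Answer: $\frac{13003}{14068} \approx 0.9243$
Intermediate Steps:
$u{\left(B \right)} = \frac{1}{4}$ ($u{\left(B \right)} = \frac{B \frac{1}{B}}{4} = \frac{1}{4} \cdot 1 = \frac{1}{4}$)
$d{\left(l \right)} = -4 + l^{2} + 158 l$ ($d{\left(l \right)} = \left(l^{2} + 159 l\right) - \left(4 + l\right) = -4 + l^{2} + 158 l$)
$\frac{\left(d{\left(-50 \right)} - 23853\right) + u{\left(-59 \right)}}{N + 10322} = \frac{\left(\left(-4 + \left(-50\right)^{2} + 158 \left(-50\right)\right) - 23853\right) + \frac{1}{4}}{-41975 + 10322} = \frac{\left(\left(-4 + 2500 - 7900\right) - 23853\right) + \frac{1}{4}}{-31653} = \left(\left(-5404 - 23853\right) + \frac{1}{4}\right) \left(- \frac{1}{31653}\right) = \left(-29257 + \frac{1}{4}\right) \left(- \frac{1}{31653}\right) = \left(- \frac{117027}{4}\right) \left(- \frac{1}{31653}\right) = \frac{13003}{14068}$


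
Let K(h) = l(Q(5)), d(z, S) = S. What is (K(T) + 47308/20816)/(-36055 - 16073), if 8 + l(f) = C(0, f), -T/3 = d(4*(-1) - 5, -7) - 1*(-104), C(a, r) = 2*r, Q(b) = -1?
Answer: 40213/271274112 ≈ 0.00014824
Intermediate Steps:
T = -291 (T = -3*(-7 - 1*(-104)) = -3*(-7 + 104) = -3*97 = -291)
l(f) = -8 + 2*f
K(h) = -10 (K(h) = -8 + 2*(-1) = -8 - 2 = -10)
(K(T) + 47308/20816)/(-36055 - 16073) = (-10 + 47308/20816)/(-36055 - 16073) = (-10 + 47308*(1/20816))/(-52128) = (-10 + 11827/5204)*(-1/52128) = -40213/5204*(-1/52128) = 40213/271274112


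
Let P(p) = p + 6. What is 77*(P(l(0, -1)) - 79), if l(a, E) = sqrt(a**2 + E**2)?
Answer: -5544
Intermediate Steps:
l(a, E) = sqrt(E**2 + a**2)
P(p) = 6 + p
77*(P(l(0, -1)) - 79) = 77*((6 + sqrt((-1)**2 + 0**2)) - 79) = 77*((6 + sqrt(1 + 0)) - 79) = 77*((6 + sqrt(1)) - 79) = 77*((6 + 1) - 79) = 77*(7 - 79) = 77*(-72) = -5544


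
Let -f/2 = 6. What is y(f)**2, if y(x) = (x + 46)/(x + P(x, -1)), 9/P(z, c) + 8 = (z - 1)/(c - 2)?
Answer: 139876/25281 ≈ 5.5329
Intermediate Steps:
P(z, c) = 9/(-8 + (-1 + z)/(-2 + c)) (P(z, c) = 9/(-8 + (z - 1)/(c - 2)) = 9/(-8 + (-1 + z)/(-2 + c)))
f = -12 (f = -2*6 = -12)
y(x) = (46 + x)/(x - 27/(23 + x)) (y(x) = (x + 46)/(x + 9*(-2 - 1)/(15 + x - 8*(-1))) = (46 + x)/(x + 9*(-3)/(15 + x + 8)) = (46 + x)/(x + 9*(-3)/(23 + x)) = (46 + x)/(x - 27/(23 + x)))
y(f)**2 = ((23 - 12)*(46 - 12)/(-27 - 12*(23 - 12)))**2 = (11*34/(-27 - 12*11))**2 = (11*34/(-27 - 132))**2 = (11*34/(-159))**2 = (-1/159*11*34)**2 = (-374/159)**2 = 139876/25281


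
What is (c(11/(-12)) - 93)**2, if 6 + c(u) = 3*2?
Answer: 8649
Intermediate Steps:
c(u) = 0 (c(u) = -6 + 3*2 = -6 + 6 = 0)
(c(11/(-12)) - 93)**2 = (0 - 93)**2 = (-93)**2 = 8649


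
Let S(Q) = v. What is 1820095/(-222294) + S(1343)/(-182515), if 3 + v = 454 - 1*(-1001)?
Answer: -332517409813/40571989410 ≈ -8.1957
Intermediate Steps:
v = 1452 (v = -3 + (454 - 1*(-1001)) = -3 + (454 + 1001) = -3 + 1455 = 1452)
S(Q) = 1452
1820095/(-222294) + S(1343)/(-182515) = 1820095/(-222294) + 1452/(-182515) = 1820095*(-1/222294) + 1452*(-1/182515) = -1820095/222294 - 1452/182515 = -332517409813/40571989410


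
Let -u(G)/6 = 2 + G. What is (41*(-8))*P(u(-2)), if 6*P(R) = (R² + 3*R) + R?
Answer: 0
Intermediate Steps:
u(G) = -12 - 6*G (u(G) = -6*(2 + G) = -12 - 6*G)
P(R) = R²/6 + 2*R/3 (P(R) = ((R² + 3*R) + R)/6 = (R² + 4*R)/6 = R²/6 + 2*R/3)
(41*(-8))*P(u(-2)) = (41*(-8))*((-12 - 6*(-2))*(4 + (-12 - 6*(-2)))/6) = -164*(-12 + 12)*(4 + (-12 + 12))/3 = -164*0*(4 + 0)/3 = -164*0*4/3 = -328*0 = 0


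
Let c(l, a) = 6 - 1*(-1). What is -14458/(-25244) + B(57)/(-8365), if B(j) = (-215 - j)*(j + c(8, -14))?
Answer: 280194361/105583030 ≈ 2.6538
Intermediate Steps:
c(l, a) = 7 (c(l, a) = 6 + 1 = 7)
B(j) = (-215 - j)*(7 + j) (B(j) = (-215 - j)*(j + 7) = (-215 - j)*(7 + j))
-14458/(-25244) + B(57)/(-8365) = -14458/(-25244) + (-1505 - 1*57² - 222*57)/(-8365) = -14458*(-1/25244) + (-1505 - 1*3249 - 12654)*(-1/8365) = 7229/12622 + (-1505 - 3249 - 12654)*(-1/8365) = 7229/12622 - 17408*(-1/8365) = 7229/12622 + 17408/8365 = 280194361/105583030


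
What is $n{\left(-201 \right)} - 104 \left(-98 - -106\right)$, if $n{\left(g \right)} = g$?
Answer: $-1033$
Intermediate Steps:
$n{\left(-201 \right)} - 104 \left(-98 - -106\right) = -201 - 104 \left(-98 - -106\right) = -201 - 104 \left(-98 + 106\right) = -201 - 104 \cdot 8 = -201 - 832 = -1033$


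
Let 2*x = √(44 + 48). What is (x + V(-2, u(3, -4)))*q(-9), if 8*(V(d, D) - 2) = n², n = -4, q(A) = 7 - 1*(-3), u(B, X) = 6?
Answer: 40 + 10*√23 ≈ 87.958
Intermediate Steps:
q(A) = 10 (q(A) = 7 + 3 = 10)
x = √23 (x = √(44 + 48)/2 = √92/2 = (2*√23)/2 = √23 ≈ 4.7958)
V(d, D) = 4 (V(d, D) = 2 + (⅛)*(-4)² = 2 + (⅛)*16 = 2 + 2 = 4)
(x + V(-2, u(3, -4)))*q(-9) = (√23 + 4)*10 = (4 + √23)*10 = 40 + 10*√23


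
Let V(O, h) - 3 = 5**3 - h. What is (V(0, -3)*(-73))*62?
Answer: -592906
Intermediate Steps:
V(O, h) = 128 - h (V(O, h) = 3 + (5**3 - h) = 3 + (125 - h) = 128 - h)
(V(0, -3)*(-73))*62 = ((128 - 1*(-3))*(-73))*62 = ((128 + 3)*(-73))*62 = (131*(-73))*62 = -9563*62 = -592906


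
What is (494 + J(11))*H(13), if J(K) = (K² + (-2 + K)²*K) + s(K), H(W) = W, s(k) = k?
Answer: 19721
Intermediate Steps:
J(K) = K + K² + K*(-2 + K)² (J(K) = (K² + (-2 + K)²*K) + K = (K² + K*(-2 + K)²) + K = K + K² + K*(-2 + K)²)
(494 + J(11))*H(13) = (494 + 11*(1 + 11 + (-2 + 11)²))*13 = (494 + 11*(1 + 11 + 9²))*13 = (494 + 11*(1 + 11 + 81))*13 = (494 + 11*93)*13 = (494 + 1023)*13 = 1517*13 = 19721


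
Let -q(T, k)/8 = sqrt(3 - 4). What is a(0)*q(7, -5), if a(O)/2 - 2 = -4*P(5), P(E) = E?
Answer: 288*I ≈ 288.0*I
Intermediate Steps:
q(T, k) = -8*I (q(T, k) = -8*sqrt(3 - 4) = -8*I)
a(O) = -36 (a(O) = 4 + 2*(-4*5) = 4 + 2*(-20) = 4 - 40 = -36)
a(0)*q(7, -5) = -(-288)*I = 288*I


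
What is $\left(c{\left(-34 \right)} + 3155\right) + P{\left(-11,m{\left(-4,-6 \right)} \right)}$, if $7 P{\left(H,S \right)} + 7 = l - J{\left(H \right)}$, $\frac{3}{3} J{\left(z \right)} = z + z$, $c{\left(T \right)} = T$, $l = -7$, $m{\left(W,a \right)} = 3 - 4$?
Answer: $\frac{21855}{7} \approx 3122.1$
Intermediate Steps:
$m{\left(W,a \right)} = -1$ ($m{\left(W,a \right)} = 3 - 4 = -1$)
$J{\left(z \right)} = 2 z$ ($J{\left(z \right)} = z + z = 2 z$)
$P{\left(H,S \right)} = -2 - \frac{2 H}{7}$ ($P{\left(H,S \right)} = -1 + \frac{-7 - 2 H}{7} = -1 - \left(1 + \frac{2 H}{7}\right) = -2 - \frac{2 H}{7}$)
$\left(c{\left(-34 \right)} + 3155\right) + P{\left(-11,m{\left(-4,-6 \right)} \right)} = \left(-34 + 3155\right) - - \frac{8}{7} = 3121 + \left(-2 + \frac{22}{7}\right) = 3121 + \frac{8}{7} = \frac{21855}{7}$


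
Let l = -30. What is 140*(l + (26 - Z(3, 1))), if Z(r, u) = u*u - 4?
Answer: -140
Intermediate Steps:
Z(r, u) = -4 + u² (Z(r, u) = u² - 4 = -4 + u²)
140*(l + (26 - Z(3, 1))) = 140*(-30 + (26 - (-4 + 1²))) = 140*(-30 + (26 - (-4 + 1))) = 140*(-30 + (26 - 1*(-3))) = 140*(-30 + (26 + 3)) = 140*(-30 + 29) = 140*(-1) = -140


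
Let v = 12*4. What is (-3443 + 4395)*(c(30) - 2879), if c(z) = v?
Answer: -2695112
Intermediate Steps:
v = 48
c(z) = 48
(-3443 + 4395)*(c(30) - 2879) = (-3443 + 4395)*(48 - 2879) = 952*(-2831) = -2695112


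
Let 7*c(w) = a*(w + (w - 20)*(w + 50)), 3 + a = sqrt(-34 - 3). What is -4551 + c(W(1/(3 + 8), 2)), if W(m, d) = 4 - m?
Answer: -3541233/847 - 104488*I*sqrt(37)/847 ≈ -4180.9 - 750.38*I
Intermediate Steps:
a = -3 + I*sqrt(37) (a = -3 + sqrt(-34 - 3) = -3 + sqrt(-37) = -3 + I*sqrt(37) ≈ -3.0 + 6.0828*I)
c(w) = (-3 + I*sqrt(37))*(w + (-20 + w)*(50 + w))/7 (c(w) = ((-3 + I*sqrt(37))*(w + (w - 20)*(w + 50)))/7 = ((-3 + I*sqrt(37))*(w + (-20 + w)*(50 + w)))/7 = (-3 + I*sqrt(37))*(w + (-20 + w)*(50 + w))/7)
-4551 + c(W(1/(3 + 8), 2)) = -4551 - (3 - I*sqrt(37))*(-1000 + (4 - 1/(3 + 8))**2 + 31*(4 - 1/(3 + 8)))/7 = -4551 - (3 - I*sqrt(37))*(-1000 + (4 - 1/11)**2 + 31*(4 - 1/11))/7 = -4551 - (3 - I*sqrt(37))*(-1000 + (43/11)**2 + 31*(43/11))/7 = -4551 - (3 - I*sqrt(37))*(-1000 + 1849/121 + 1333/11)/7 = -4551 - 1/7*(3 - I*sqrt(37))*(-104488/121) = -4551 + (313464/847 - 104488*I*sqrt(37)/847) = -3541233/847 - 104488*I*sqrt(37)/847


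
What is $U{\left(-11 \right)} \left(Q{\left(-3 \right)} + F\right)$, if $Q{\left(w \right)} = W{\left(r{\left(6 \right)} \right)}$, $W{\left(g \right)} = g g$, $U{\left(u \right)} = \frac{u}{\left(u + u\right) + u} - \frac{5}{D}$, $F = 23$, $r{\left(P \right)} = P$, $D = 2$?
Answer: $- \frac{767}{6} \approx -127.83$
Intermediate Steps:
$U{\left(u \right)} = - \frac{13}{6}$ ($U{\left(u \right)} = \frac{u}{\left(u + u\right) + u} - \frac{5}{2} = \frac{u}{2 u + u} - \frac{5}{2} = \frac{u}{3 u} - \frac{5}{2} = u \frac{1}{3 u} - \frac{5}{2} = \frac{1}{3} - \frac{5}{2} = - \frac{13}{6}$)
$W{\left(g \right)} = g^{2}$
$Q{\left(w \right)} = 36$ ($Q{\left(w \right)} = 6^{2} = 36$)
$U{\left(-11 \right)} \left(Q{\left(-3 \right)} + F\right) = - \frac{13 \left(36 + 23\right)}{6} = \left(- \frac{13}{6}\right) 59 = - \frac{767}{6}$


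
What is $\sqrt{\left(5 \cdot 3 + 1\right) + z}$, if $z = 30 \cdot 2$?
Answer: $2 \sqrt{19} \approx 8.7178$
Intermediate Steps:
$z = 60$
$\sqrt{\left(5 \cdot 3 + 1\right) + z} = \sqrt{\left(5 \cdot 3 + 1\right) + 60} = \sqrt{\left(15 + 1\right) + 60} = \sqrt{16 + 60} = \sqrt{76} = 2 \sqrt{19}$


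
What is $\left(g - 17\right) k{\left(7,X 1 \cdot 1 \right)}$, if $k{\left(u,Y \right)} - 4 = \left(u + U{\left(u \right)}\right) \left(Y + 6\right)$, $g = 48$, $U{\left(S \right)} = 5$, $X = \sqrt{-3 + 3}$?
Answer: $2356$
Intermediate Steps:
$X = 0$ ($X = \sqrt{0} = 0$)
$k{\left(u,Y \right)} = 4 + \left(5 + u\right) \left(6 + Y\right)$ ($k{\left(u,Y \right)} = 4 + \left(u + 5\right) \left(Y + 6\right) = 4 + \left(5 + u\right) \left(6 + Y\right)$)
$\left(g - 17\right) k{\left(7,X 1 \cdot 1 \right)} = \left(48 - 17\right) \left(34 + 5 \cdot 0 \cdot 1 \cdot 1 + 6 \cdot 7 + 0 \cdot 1 \cdot 1 \cdot 7\right) = 31 \left(34 + 5 \cdot 0 \cdot 1 + 42 + 0 \cdot 1 \cdot 7\right) = 31 \left(34 + 5 \cdot 0 + 42 + 0 \cdot 7\right) = 31 \left(34 + 0 + 42 + 0\right) = 31 \cdot 76 = 2356$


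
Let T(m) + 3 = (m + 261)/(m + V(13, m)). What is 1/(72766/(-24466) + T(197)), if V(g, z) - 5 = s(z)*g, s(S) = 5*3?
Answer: -4856501/23410840 ≈ -0.20745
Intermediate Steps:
s(S) = 15
V(g, z) = 5 + 15*g
T(m) = -3 + (261 + m)/(200 + m) (T(m) = -3 + (m + 261)/(m + (5 + 15*13)) = -3 + (261 + m)/(m + (5 + 195)) = -3 + (261 + m)/(m + 200) = -3 + (261 + m)/(200 + m))
1/(72766/(-24466) + T(197)) = 1/(72766/(-24466) + (-339 - 2*197)/(200 + 197)) = 1/(72766*(-1/24466) + (-339 - 394)/397) = 1/(-36383/12233 + (1/397)*(-733)) = 1/(-36383/12233 - 733/397) = 1/(-23410840/4856501) = -4856501/23410840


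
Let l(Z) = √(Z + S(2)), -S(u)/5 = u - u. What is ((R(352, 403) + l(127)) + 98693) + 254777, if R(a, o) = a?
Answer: 353822 + √127 ≈ 3.5383e+5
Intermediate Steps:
S(u) = 0 (S(u) = -5*(u - u) = -5*0 = 0)
l(Z) = √Z (l(Z) = √(Z + 0) = √Z)
((R(352, 403) + l(127)) + 98693) + 254777 = ((352 + √127) + 98693) + 254777 = (99045 + √127) + 254777 = 353822 + √127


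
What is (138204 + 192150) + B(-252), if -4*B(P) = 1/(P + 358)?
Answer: 140070095/424 ≈ 3.3035e+5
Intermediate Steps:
B(P) = -1/(4*(358 + P)) (B(P) = -1/(4*(P + 358)) = -1/(4*(358 + P)))
(138204 + 192150) + B(-252) = (138204 + 192150) - 1/(1432 + 4*(-252)) = 330354 - 1/(1432 - 1008) = 330354 - 1/424 = 140070095/424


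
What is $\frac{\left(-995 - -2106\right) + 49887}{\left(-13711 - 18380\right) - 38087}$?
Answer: $- \frac{25499}{35089} \approx -0.7267$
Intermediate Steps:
$\frac{\left(-995 - -2106\right) + 49887}{\left(-13711 - 18380\right) - 38087} = \frac{\left(-995 + 2106\right) + 49887}{-32091 - 38087} = \frac{1111 + 49887}{-70178} = 50998 \left(- \frac{1}{70178}\right) = - \frac{25499}{35089}$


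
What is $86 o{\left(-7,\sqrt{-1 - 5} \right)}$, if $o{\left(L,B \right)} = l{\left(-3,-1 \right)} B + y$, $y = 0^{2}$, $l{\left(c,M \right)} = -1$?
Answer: $- 86 i \sqrt{6} \approx - 210.66 i$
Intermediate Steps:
$y = 0$
$o{\left(L,B \right)} = - B$ ($o{\left(L,B \right)} = - B + 0 = - B$)
$86 o{\left(-7,\sqrt{-1 - 5} \right)} = 86 \left(- \sqrt{-1 - 5}\right) = 86 \left(- \sqrt{-6}\right) = 86 \left(- i \sqrt{6}\right) = - 86 i \sqrt{6}$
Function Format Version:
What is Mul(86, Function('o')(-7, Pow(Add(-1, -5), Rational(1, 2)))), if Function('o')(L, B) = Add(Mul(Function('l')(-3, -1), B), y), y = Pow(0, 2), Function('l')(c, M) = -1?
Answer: Mul(-86, I, Pow(6, Rational(1, 2))) ≈ Mul(-210.66, I)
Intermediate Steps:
y = 0
Function('o')(L, B) = Mul(-1, B) (Function('o')(L, B) = Add(Mul(-1, B), 0) = Mul(-1, B))
Mul(86, Function('o')(-7, Pow(Add(-1, -5), Rational(1, 2)))) = Mul(86, Mul(-1, Pow(Add(-1, -5), Rational(1, 2)))) = Mul(86, Mul(-1, Pow(-6, Rational(1, 2)))) = Mul(86, Mul(-1, Mul(I, Pow(6, Rational(1, 2))))) = Mul(86, Mul(-1, I, Pow(6, Rational(1, 2)))) = Mul(-86, I, Pow(6, Rational(1, 2)))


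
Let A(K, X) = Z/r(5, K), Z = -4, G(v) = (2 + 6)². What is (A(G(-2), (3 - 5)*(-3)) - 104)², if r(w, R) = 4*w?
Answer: 271441/25 ≈ 10858.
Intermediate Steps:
G(v) = 64 (G(v) = 8² = 64)
A(K, X) = -⅕ (A(K, X) = -4/(4*5) = -4/20 = -4*1/20 = -⅕)
(A(G(-2), (3 - 5)*(-3)) - 104)² = (-⅕ - 104)² = (-521/5)² = 271441/25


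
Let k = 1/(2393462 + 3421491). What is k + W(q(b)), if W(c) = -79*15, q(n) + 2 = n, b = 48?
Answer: -6890719304/5814953 ≈ -1185.0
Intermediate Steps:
q(n) = -2 + n
W(c) = -1185
k = 1/5814953 ≈ 1.7197e-7
k + W(q(b)) = 1/5814953 - 1185 = -6890719304/5814953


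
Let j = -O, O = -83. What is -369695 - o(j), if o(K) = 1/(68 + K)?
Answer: -55823946/151 ≈ -3.6970e+5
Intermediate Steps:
j = 83 (j = -1*(-83) = 83)
-369695 - o(j) = -369695 - 1/(68 + 83) = -369695 - 1/151 = -55823946/151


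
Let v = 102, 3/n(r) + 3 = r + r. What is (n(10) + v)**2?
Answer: 3017169/289 ≈ 10440.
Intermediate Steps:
n(r) = 3/(-3 + 2*r) (n(r) = 3/(-3 + (r + r)) = 3/(-3 + 2*r))
(n(10) + v)**2 = (3/(-3 + 2*10) + 102)**2 = (3/(-3 + 20) + 102)**2 = (3/17 + 102)**2 = (1737/17)**2 = 3017169/289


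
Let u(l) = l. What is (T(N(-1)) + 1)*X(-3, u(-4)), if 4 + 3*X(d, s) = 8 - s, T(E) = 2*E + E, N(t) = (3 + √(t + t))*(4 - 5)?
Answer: -64/3 - 8*I*√2 ≈ -21.333 - 11.314*I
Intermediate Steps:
N(t) = -3 - √2*√t (N(t) = (3 + √(2*t))*(-1) = (3 + √2*√t)*(-1) = -3 - √2*√t)
T(E) = 3*E
X(d, s) = 4/3 - s/3 (X(d, s) = -4/3 + (8 - s)/3 = -4/3 + (8/3 - s/3) = 4/3 - s/3)
(T(N(-1)) + 1)*X(-3, u(-4)) = (3*(-3 - √2*√(-1)) + 1)*(4/3 - ⅓*(-4)) = (3*(-3 - √2*I) + 1)*(4/3 + 4/3) = (3*(-3 - I*√2) + 1)*(8/3) = ((-9 - 3*I*√2) + 1)*(8/3) = (-8 - 3*I*√2)*(8/3) = -64/3 - 8*I*√2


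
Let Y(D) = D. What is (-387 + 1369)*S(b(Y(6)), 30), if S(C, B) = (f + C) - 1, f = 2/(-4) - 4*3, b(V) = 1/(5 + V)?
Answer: -144845/11 ≈ -13168.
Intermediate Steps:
f = -25/2 (f = 2*(-¼) - 12 = -½ - 12 = -25/2 ≈ -12.500)
S(C, B) = -27/2 + C (S(C, B) = (-25/2 + C) - 1 = -27/2 + C)
(-387 + 1369)*S(b(Y(6)), 30) = (-387 + 1369)*(-27/2 + 1/(5 + 6)) = 982*(-27/2 + 1/11) = 982*(-295/22) = -144845/11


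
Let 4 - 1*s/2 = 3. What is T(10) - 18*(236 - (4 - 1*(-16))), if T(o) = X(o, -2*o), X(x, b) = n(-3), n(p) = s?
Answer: -3886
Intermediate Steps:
s = 2 (s = 8 - 2*3 = 8 - 6 = 2)
n(p) = 2
X(x, b) = 2
T(o) = 2
T(10) - 18*(236 - (4 - 1*(-16))) = 2 - 18*(236 - (4 - 1*(-16))) = 2 - 18*(236 - (4 + 16)) = 2 - 18*(236 - 1*20) = 2 - 18*(236 - 20) = 2 - 18*216 = 2 - 3888 = -3886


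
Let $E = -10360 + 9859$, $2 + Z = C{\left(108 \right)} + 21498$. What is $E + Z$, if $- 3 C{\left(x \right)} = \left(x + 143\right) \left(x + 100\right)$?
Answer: $\frac{10777}{3} \approx 3592.3$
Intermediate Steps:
$C{\left(x \right)} = - \frac{\left(100 + x\right) \left(143 + x\right)}{3}$ ($C{\left(x \right)} = - \frac{\left(x + 143\right) \left(x + 100\right)}{3} = - \frac{\left(143 + x\right) \left(100 + x\right)}{3} = - \frac{\left(100 + x\right) \left(143 + x\right)}{3}$)
$Z = \frac{12280}{3}$ ($Z = -2 + \left(\left(- \frac{14300}{3} - 8748 - \frac{108^{2}}{3}\right) + 21498\right) = -2 + \left(\left(- \frac{14300}{3} - 8748 - 3888\right) + 21498\right) = -2 + \left(- \frac{52208}{3} + 21498\right) = -2 + \frac{12286}{3} = \frac{12280}{3} \approx 4093.3$)
$E = -501$
$E + Z = -501 + \frac{12280}{3} = \frac{10777}{3}$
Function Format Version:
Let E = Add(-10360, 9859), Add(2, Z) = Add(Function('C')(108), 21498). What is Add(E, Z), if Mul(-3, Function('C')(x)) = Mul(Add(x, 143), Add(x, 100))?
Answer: Rational(10777, 3) ≈ 3592.3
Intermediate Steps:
Function('C')(x) = Mul(Rational(-1, 3), Add(100, x), Add(143, x)) (Function('C')(x) = Mul(Rational(-1, 3), Mul(Add(x, 143), Add(x, 100))) = Mul(Rational(-1, 3), Mul(Add(143, x), Add(100, x))) = Mul(Rational(-1, 3), Mul(Add(100, x), Add(143, x))) = Mul(Rational(-1, 3), Add(100, x), Add(143, x)))
Z = Rational(12280, 3) (Z = Add(-2, Add(Add(Rational(-14300, 3), Mul(-81, 108), Mul(Rational(-1, 3), Pow(108, 2))), 21498)) = Add(-2, Add(Add(Rational(-14300, 3), -8748, Mul(Rational(-1, 3), 11664)), 21498)) = Add(-2, Add(Add(Rational(-14300, 3), -8748, -3888), 21498)) = Add(-2, Add(Rational(-52208, 3), 21498)) = Add(-2, Rational(12286, 3)) = Rational(12280, 3) ≈ 4093.3)
E = -501
Add(E, Z) = Add(-501, Rational(12280, 3)) = Rational(10777, 3)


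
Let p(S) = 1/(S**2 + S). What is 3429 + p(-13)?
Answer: 534925/156 ≈ 3429.0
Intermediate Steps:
p(S) = 1/(S + S**2)
3429 + p(-13) = 3429 + 1/((-13)*(1 - 13)) = 3429 - 1/13/(-12) = 3429 - 1/13*(-1/12) = 3429 + 1/156 = 534925/156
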